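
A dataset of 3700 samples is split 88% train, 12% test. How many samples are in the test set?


Train samples = 3700 * 88% = 3256
Test samples = 3700 - 3256
= 444

444


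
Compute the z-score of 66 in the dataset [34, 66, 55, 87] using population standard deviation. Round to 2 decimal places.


Mean = (34 + 66 + 55 + 87) / 4 = 60.5
Variance = sum((x_i - mean)^2) / n = 366.25
Std = sqrt(366.25) = 19.1377
Z = (x - mean) / std
= (66 - 60.5) / 19.1377
= 5.5 / 19.1377
= 0.29

0.29


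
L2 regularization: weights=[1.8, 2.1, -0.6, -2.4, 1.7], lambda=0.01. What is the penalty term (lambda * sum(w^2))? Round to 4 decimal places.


Squaring each weight:
1.8^2 = 3.24
2.1^2 = 4.41
(-0.6)^2 = 0.36
(-2.4)^2 = 5.76
1.7^2 = 2.89
Sum of squares = 16.66
Penalty = 0.01 * 16.66 = 0.1666

0.1666


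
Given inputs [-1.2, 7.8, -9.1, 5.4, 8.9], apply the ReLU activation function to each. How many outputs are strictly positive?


ReLU(x) = max(0, x) for each element:
ReLU(-1.2) = 0
ReLU(7.8) = 7.8
ReLU(-9.1) = 0
ReLU(5.4) = 5.4
ReLU(8.9) = 8.9
Active neurons (>0): 3

3


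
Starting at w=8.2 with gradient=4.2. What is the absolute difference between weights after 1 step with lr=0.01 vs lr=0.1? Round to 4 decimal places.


With lr=0.01: w_new = 8.2 - 0.01 * 4.2 = 8.158
With lr=0.1: w_new = 8.2 - 0.1 * 4.2 = 7.78
Absolute difference = |8.158 - 7.78|
= 0.3780

0.3780


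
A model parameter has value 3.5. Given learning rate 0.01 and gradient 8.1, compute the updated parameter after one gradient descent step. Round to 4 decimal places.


w_new = w_old - lr * gradient
= 3.5 - 0.01 * 8.1
= 3.5 - (0.081)
= 3.4190

3.4190


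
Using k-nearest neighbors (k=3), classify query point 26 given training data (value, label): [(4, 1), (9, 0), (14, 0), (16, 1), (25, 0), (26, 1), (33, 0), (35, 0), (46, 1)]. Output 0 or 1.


Distances from query 26:
Point 26 (class 1): distance = 0
Point 25 (class 0): distance = 1
Point 33 (class 0): distance = 7
K=3 nearest neighbors: classes = [1, 0, 0]
Votes for class 1: 1 / 3
Majority vote => class 0

0


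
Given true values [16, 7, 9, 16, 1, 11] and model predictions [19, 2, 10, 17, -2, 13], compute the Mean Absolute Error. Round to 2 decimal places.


Absolute errors: [3, 5, 1, 1, 3, 2]
Sum of absolute errors = 15
MAE = 15 / 6 = 2.50

2.50


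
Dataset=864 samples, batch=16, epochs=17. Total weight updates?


Iterations per epoch = 864 / 16 = 54
Total updates = iterations_per_epoch * epochs
= 54 * 17
= 918

918


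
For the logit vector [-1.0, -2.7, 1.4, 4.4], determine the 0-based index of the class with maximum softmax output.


Softmax is a monotonic transformation, so it preserves the argmax.
We need to find the index of the maximum logit.
Index 0: -1.0
Index 1: -2.7
Index 2: 1.4
Index 3: 4.4
Maximum logit = 4.4 at index 3

3


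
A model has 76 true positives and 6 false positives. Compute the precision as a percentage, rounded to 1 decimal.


Precision = TP / (TP + FP) * 100
= 76 / (76 + 6)
= 76 / 82
= 0.9268
= 92.7%

92.7


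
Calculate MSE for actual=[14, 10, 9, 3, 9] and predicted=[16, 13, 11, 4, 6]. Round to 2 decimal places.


Differences: [-2, -3, -2, -1, 3]
Squared errors: [4, 9, 4, 1, 9]
Sum of squared errors = 27
MSE = 27 / 5 = 5.40

5.40


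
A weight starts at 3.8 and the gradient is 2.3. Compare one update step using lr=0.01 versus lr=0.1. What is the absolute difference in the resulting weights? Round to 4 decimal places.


With lr=0.01: w_new = 3.8 - 0.01 * 2.3 = 3.777
With lr=0.1: w_new = 3.8 - 0.1 * 2.3 = 3.57
Absolute difference = |3.777 - 3.57|
= 0.2070

0.2070


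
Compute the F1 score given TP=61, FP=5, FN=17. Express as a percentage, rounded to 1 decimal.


Precision = TP / (TP + FP) = 61 / 66 = 0.9242
Recall = TP / (TP + FN) = 61 / 78 = 0.7821
F1 = 2 * P * R / (P + R)
= 2 * 0.9242 * 0.7821 / (0.9242 + 0.7821)
= 1.4456 / 1.7063
= 0.8472
As percentage: 84.7%

84.7


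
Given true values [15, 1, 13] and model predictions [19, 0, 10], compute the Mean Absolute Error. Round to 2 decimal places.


Absolute errors: [4, 1, 3]
Sum of absolute errors = 8
MAE = 8 / 3 = 2.67

2.67


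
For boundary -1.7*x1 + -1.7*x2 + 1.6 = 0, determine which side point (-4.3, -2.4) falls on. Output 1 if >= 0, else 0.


Compute -1.7 * -4.3 + -1.7 * -2.4 + 1.6
= 7.31 + 4.08 + 1.6
= 12.99
Since 12.99 >= 0, the point is on the positive side.

1


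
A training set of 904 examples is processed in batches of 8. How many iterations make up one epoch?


Iterations per epoch = dataset_size / batch_size
= 904 / 8
= 113

113


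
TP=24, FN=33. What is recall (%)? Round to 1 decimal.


Recall = TP / (TP + FN) * 100
= 24 / (24 + 33)
= 24 / 57
= 0.4211
= 42.1%

42.1


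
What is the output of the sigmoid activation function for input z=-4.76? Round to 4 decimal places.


sigmoid(z) = 1 / (1 + exp(-z))
exp(-(-4.76)) = exp(4.76) = 116.7459
1 + 116.7459 = 117.7459
1 / 117.7459 = 0.0085

0.0085


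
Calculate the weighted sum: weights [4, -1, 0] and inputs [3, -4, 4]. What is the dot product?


Element-wise products:
4 * 3 = 12
-1 * -4 = 4
0 * 4 = 0
Sum = 12 + 4 + 0
= 16

16


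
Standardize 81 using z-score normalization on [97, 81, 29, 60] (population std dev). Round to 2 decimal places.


Mean = (97 + 81 + 29 + 60) / 4 = 66.75
Variance = sum((x_i - mean)^2) / n = 647.1875
Std = sqrt(647.1875) = 25.4399
Z = (x - mean) / std
= (81 - 66.75) / 25.4399
= 14.25 / 25.4399
= 0.56

0.56


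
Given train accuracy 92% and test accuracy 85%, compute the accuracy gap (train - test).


Gap = train_accuracy - test_accuracy
= 92 - 85
= 7%
This moderate gap may indicate mild overfitting.

7


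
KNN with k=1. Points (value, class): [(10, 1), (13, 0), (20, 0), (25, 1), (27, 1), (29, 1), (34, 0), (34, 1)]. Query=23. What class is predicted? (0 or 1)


Distances from query 23:
Point 25 (class 1): distance = 2
K=1 nearest neighbors: classes = [1]
Votes for class 1: 1 / 1
Majority vote => class 1

1


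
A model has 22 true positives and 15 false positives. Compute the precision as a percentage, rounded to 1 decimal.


Precision = TP / (TP + FP) * 100
= 22 / (22 + 15)
= 22 / 37
= 0.5946
= 59.5%

59.5


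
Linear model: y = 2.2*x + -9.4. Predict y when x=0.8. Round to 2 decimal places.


y = 2.2 * 0.8 + (-9.4)
= 1.76 + (-9.4)
= -7.64

-7.64


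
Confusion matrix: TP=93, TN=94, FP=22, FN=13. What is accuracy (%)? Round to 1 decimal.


Accuracy = (TP + TN) / (TP + TN + FP + FN) * 100
= (93 + 94) / (93 + 94 + 22 + 13)
= 187 / 222
= 0.8423
= 84.2%

84.2


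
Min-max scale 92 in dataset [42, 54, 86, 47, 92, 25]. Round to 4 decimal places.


Min = 25, Max = 92
Range = 92 - 25 = 67
Scaled = (x - min) / (max - min)
= (92 - 25) / 67
= 67 / 67
= 1.0000

1.0000


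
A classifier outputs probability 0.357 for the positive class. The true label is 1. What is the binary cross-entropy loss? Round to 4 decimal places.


For y=1: Loss = -log(p)
= -log(0.357)
= -(-1.03)
= 1.0300

1.0300


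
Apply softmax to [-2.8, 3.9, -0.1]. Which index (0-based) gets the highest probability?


Softmax is a monotonic transformation, so it preserves the argmax.
We need to find the index of the maximum logit.
Index 0: -2.8
Index 1: 3.9
Index 2: -0.1
Maximum logit = 3.9 at index 1

1


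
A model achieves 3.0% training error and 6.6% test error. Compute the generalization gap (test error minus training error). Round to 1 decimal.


Generalization gap = test_error - train_error
= 6.6 - 3.0
= 3.6%
A moderate gap.

3.6


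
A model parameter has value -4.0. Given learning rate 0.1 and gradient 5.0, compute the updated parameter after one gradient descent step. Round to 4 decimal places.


w_new = w_old - lr * gradient
= -4.0 - 0.1 * 5.0
= -4.0 - (0.5)
= -4.5000

-4.5000


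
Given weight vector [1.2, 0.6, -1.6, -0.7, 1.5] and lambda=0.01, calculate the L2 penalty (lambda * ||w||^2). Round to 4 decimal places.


Squaring each weight:
1.2^2 = 1.44
0.6^2 = 0.36
(-1.6)^2 = 2.56
(-0.7)^2 = 0.49
1.5^2 = 2.25
Sum of squares = 7.1
Penalty = 0.01 * 7.1 = 0.0710

0.0710


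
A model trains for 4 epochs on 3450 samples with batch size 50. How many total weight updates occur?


Iterations per epoch = 3450 / 50 = 69
Total updates = iterations_per_epoch * epochs
= 69 * 4
= 276

276


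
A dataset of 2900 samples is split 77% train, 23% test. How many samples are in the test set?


Train samples = 2900 * 77% = 2233
Test samples = 2900 - 2233
= 667

667


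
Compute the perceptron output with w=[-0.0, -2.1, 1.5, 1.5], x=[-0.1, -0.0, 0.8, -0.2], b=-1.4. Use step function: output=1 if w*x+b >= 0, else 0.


z = w . x + b
= -0.0*-0.1 + -2.1*-0.0 + 1.5*0.8 + 1.5*-0.2 + -1.4
= 0.0 + 0.0 + 1.2 + -0.3 + -1.4
= 0.9 + -1.4
= -0.5
Since z = -0.5 < 0, output = 0

0


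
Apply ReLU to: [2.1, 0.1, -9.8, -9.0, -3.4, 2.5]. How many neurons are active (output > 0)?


ReLU(x) = max(0, x) for each element:
ReLU(2.1) = 2.1
ReLU(0.1) = 0.1
ReLU(-9.8) = 0
ReLU(-9.0) = 0
ReLU(-3.4) = 0
ReLU(2.5) = 2.5
Active neurons (>0): 3

3


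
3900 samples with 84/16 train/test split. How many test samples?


Train samples = 3900 * 84% = 3276
Test samples = 3900 - 3276
= 624

624


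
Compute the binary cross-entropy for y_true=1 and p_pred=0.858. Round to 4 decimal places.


For y=1: Loss = -log(p)
= -log(0.858)
= -(-0.1532)
= 0.1532

0.1532


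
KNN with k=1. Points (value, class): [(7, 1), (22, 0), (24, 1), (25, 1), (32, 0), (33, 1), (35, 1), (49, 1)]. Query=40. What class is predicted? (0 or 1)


Distances from query 40:
Point 35 (class 1): distance = 5
K=1 nearest neighbors: classes = [1]
Votes for class 1: 1 / 1
Majority vote => class 1

1


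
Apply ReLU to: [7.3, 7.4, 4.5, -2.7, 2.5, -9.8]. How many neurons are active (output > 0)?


ReLU(x) = max(0, x) for each element:
ReLU(7.3) = 7.3
ReLU(7.4) = 7.4
ReLU(4.5) = 4.5
ReLU(-2.7) = 0
ReLU(2.5) = 2.5
ReLU(-9.8) = 0
Active neurons (>0): 4

4


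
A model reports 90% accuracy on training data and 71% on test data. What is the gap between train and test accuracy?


Gap = train_accuracy - test_accuracy
= 90 - 71
= 19%
This gap suggests the model is overfitting.

19


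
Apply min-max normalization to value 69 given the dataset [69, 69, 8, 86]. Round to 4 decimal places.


Min = 8, Max = 86
Range = 86 - 8 = 78
Scaled = (x - min) / (max - min)
= (69 - 8) / 78
= 61 / 78
= 0.7821

0.7821


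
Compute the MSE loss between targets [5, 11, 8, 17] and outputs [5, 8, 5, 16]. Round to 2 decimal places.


Differences: [0, 3, 3, 1]
Squared errors: [0, 9, 9, 1]
Sum of squared errors = 19
MSE = 19 / 4 = 4.75

4.75


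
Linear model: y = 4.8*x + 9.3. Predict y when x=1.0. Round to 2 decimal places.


y = 4.8 * 1.0 + (9.3)
= 4.8 + (9.3)
= 14.10

14.10


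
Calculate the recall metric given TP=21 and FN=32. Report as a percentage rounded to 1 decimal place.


Recall = TP / (TP + FN) * 100
= 21 / (21 + 32)
= 21 / 53
= 0.3962
= 39.6%

39.6


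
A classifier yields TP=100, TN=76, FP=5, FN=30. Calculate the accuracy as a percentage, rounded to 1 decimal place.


Accuracy = (TP + TN) / (TP + TN + FP + FN) * 100
= (100 + 76) / (100 + 76 + 5 + 30)
= 176 / 211
= 0.8341
= 83.4%

83.4


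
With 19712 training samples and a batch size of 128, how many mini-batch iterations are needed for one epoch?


Iterations per epoch = dataset_size / batch_size
= 19712 / 128
= 154

154


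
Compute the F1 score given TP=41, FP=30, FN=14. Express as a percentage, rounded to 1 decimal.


Precision = TP / (TP + FP) = 41 / 71 = 0.5775
Recall = TP / (TP + FN) = 41 / 55 = 0.7455
F1 = 2 * P * R / (P + R)
= 2 * 0.5775 * 0.7455 / (0.5775 + 0.7455)
= 0.8609 / 1.3229
= 0.6508
As percentage: 65.1%

65.1


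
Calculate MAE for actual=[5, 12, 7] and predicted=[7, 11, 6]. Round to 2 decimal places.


Absolute errors: [2, 1, 1]
Sum of absolute errors = 4
MAE = 4 / 3 = 1.33

1.33


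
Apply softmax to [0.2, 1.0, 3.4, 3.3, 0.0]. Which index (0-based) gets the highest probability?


Softmax is a monotonic transformation, so it preserves the argmax.
We need to find the index of the maximum logit.
Index 0: 0.2
Index 1: 1.0
Index 2: 3.4
Index 3: 3.3
Index 4: 0.0
Maximum logit = 3.4 at index 2

2


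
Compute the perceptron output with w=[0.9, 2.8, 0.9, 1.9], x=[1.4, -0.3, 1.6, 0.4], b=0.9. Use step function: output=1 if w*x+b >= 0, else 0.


z = w . x + b
= 0.9*1.4 + 2.8*-0.3 + 0.9*1.6 + 1.9*0.4 + 0.9
= 1.26 + -0.84 + 1.44 + 0.76 + 0.9
= 2.62 + 0.9
= 3.52
Since z = 3.52 >= 0, output = 1

1


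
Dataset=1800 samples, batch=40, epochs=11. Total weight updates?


Iterations per epoch = 1800 / 40 = 45
Total updates = iterations_per_epoch * epochs
= 45 * 11
= 495

495


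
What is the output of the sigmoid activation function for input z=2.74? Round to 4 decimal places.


sigmoid(z) = 1 / (1 + exp(-z))
exp(-(2.74)) = exp(-2.74) = 0.0646
1 + 0.0646 = 1.0646
1 / 1.0646 = 0.9393

0.9393


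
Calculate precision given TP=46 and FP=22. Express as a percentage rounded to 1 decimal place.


Precision = TP / (TP + FP) * 100
= 46 / (46 + 22)
= 46 / 68
= 0.6765
= 67.6%

67.6


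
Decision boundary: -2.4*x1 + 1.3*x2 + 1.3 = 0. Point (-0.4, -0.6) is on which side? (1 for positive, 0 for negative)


Compute -2.4 * -0.4 + 1.3 * -0.6 + 1.3
= 0.96 + -0.78 + 1.3
= 1.48
Since 1.48 >= 0, the point is on the positive side.

1


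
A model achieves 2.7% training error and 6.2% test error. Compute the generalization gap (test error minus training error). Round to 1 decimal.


Generalization gap = test_error - train_error
= 6.2 - 2.7
= 3.5%
A moderate gap.

3.5


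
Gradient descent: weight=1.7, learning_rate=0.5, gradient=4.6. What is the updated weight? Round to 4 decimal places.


w_new = w_old - lr * gradient
= 1.7 - 0.5 * 4.6
= 1.7 - (2.3)
= -0.6000

-0.6000


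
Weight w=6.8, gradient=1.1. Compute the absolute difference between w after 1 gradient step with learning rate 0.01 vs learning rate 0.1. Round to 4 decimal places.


With lr=0.01: w_new = 6.8 - 0.01 * 1.1 = 6.789
With lr=0.1: w_new = 6.8 - 0.1 * 1.1 = 6.69
Absolute difference = |6.789 - 6.69|
= 0.0990

0.0990


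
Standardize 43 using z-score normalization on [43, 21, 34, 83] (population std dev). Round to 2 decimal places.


Mean = (43 + 21 + 34 + 83) / 4 = 45.25
Variance = sum((x_i - mean)^2) / n = 536.1875
Std = sqrt(536.1875) = 23.1557
Z = (x - mean) / std
= (43 - 45.25) / 23.1557
= -2.25 / 23.1557
= -0.10

-0.10


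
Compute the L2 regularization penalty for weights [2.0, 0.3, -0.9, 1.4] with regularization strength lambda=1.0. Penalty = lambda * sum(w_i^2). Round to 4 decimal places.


Squaring each weight:
2.0^2 = 4.0
0.3^2 = 0.09
(-0.9)^2 = 0.81
1.4^2 = 1.96
Sum of squares = 6.86
Penalty = 1.0 * 6.86 = 6.8600

6.8600


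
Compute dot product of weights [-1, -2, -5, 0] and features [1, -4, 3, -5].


Element-wise products:
-1 * 1 = -1
-2 * -4 = 8
-5 * 3 = -15
0 * -5 = 0
Sum = -1 + 8 + -15 + 0
= -8

-8


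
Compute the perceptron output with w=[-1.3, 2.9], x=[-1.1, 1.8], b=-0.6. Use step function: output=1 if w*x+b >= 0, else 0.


z = w . x + b
= -1.3*-1.1 + 2.9*1.8 + -0.6
= 1.43 + 5.22 + -0.6
= 6.65 + -0.6
= 6.05
Since z = 6.05 >= 0, output = 1

1


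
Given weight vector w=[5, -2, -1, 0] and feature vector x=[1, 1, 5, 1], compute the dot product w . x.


Element-wise products:
5 * 1 = 5
-2 * 1 = -2
-1 * 5 = -5
0 * 1 = 0
Sum = 5 + -2 + -5 + 0
= -2

-2


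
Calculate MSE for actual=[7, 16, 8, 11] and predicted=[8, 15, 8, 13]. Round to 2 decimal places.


Differences: [-1, 1, 0, -2]
Squared errors: [1, 1, 0, 4]
Sum of squared errors = 6
MSE = 6 / 4 = 1.50

1.50


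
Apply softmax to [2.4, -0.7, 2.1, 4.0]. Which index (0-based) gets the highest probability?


Softmax is a monotonic transformation, so it preserves the argmax.
We need to find the index of the maximum logit.
Index 0: 2.4
Index 1: -0.7
Index 2: 2.1
Index 3: 4.0
Maximum logit = 4.0 at index 3

3


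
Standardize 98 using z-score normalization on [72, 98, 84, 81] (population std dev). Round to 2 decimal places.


Mean = (72 + 98 + 84 + 81) / 4 = 83.75
Variance = sum((x_i - mean)^2) / n = 87.1875
Std = sqrt(87.1875) = 9.3374
Z = (x - mean) / std
= (98 - 83.75) / 9.3374
= 14.25 / 9.3374
= 1.53

1.53


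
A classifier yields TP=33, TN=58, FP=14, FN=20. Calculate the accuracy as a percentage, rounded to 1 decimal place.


Accuracy = (TP + TN) / (TP + TN + FP + FN) * 100
= (33 + 58) / (33 + 58 + 14 + 20)
= 91 / 125
= 0.728
= 72.8%

72.8


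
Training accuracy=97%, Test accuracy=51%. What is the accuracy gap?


Gap = train_accuracy - test_accuracy
= 97 - 51
= 46%
This large gap strongly indicates overfitting.

46


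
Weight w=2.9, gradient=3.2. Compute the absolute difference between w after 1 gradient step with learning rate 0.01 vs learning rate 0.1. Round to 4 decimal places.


With lr=0.01: w_new = 2.9 - 0.01 * 3.2 = 2.868
With lr=0.1: w_new = 2.9 - 0.1 * 3.2 = 2.58
Absolute difference = |2.868 - 2.58|
= 0.2880

0.2880


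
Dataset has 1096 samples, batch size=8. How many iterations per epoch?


Iterations per epoch = dataset_size / batch_size
= 1096 / 8
= 137

137


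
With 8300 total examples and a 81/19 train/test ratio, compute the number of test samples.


Train samples = 8300 * 81% = 6723
Test samples = 8300 - 6723
= 1577

1577


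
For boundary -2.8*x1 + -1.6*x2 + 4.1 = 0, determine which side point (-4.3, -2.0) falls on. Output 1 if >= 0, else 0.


Compute -2.8 * -4.3 + -1.6 * -2.0 + 4.1
= 12.04 + 3.2 + 4.1
= 19.34
Since 19.34 >= 0, the point is on the positive side.

1


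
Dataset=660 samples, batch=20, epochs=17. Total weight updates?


Iterations per epoch = 660 / 20 = 33
Total updates = iterations_per_epoch * epochs
= 33 * 17
= 561

561


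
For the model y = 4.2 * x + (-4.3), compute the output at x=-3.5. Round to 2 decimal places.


y = 4.2 * -3.5 + (-4.3)
= -14.7 + (-4.3)
= -19.00

-19.00


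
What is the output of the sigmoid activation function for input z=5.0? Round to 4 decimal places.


sigmoid(z) = 1 / (1 + exp(-z))
exp(-(5.0)) = exp(-5.0) = 0.0067
1 + 0.0067 = 1.0067
1 / 1.0067 = 0.9933

0.9933


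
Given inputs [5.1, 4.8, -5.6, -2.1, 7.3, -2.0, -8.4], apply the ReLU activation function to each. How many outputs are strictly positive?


ReLU(x) = max(0, x) for each element:
ReLU(5.1) = 5.1
ReLU(4.8) = 4.8
ReLU(-5.6) = 0
ReLU(-2.1) = 0
ReLU(7.3) = 7.3
ReLU(-2.0) = 0
ReLU(-8.4) = 0
Active neurons (>0): 3

3


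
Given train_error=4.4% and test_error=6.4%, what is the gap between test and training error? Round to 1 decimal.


Generalization gap = test_error - train_error
= 6.4 - 4.4
= 2.0%
A moderate gap.

2.0


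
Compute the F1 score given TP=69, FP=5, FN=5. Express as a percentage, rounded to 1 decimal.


Precision = TP / (TP + FP) = 69 / 74 = 0.9324
Recall = TP / (TP + FN) = 69 / 74 = 0.9324
F1 = 2 * P * R / (P + R)
= 2 * 0.9324 * 0.9324 / (0.9324 + 0.9324)
= 1.7389 / 1.8649
= 0.9324
As percentage: 93.2%

93.2


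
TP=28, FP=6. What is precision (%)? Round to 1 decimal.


Precision = TP / (TP + FP) * 100
= 28 / (28 + 6)
= 28 / 34
= 0.8235
= 82.4%

82.4


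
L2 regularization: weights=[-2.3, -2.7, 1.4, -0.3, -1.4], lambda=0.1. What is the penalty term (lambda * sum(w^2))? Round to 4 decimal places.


Squaring each weight:
(-2.3)^2 = 5.29
(-2.7)^2 = 7.29
1.4^2 = 1.96
(-0.3)^2 = 0.09
(-1.4)^2 = 1.96
Sum of squares = 16.59
Penalty = 0.1 * 16.59 = 1.6590

1.6590


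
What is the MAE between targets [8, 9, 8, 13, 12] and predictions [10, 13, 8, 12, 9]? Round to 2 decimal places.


Absolute errors: [2, 4, 0, 1, 3]
Sum of absolute errors = 10
MAE = 10 / 5 = 2.00

2.00


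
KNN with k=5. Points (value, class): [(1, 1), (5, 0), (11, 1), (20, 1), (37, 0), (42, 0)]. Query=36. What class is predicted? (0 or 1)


Distances from query 36:
Point 37 (class 0): distance = 1
Point 42 (class 0): distance = 6
Point 20 (class 1): distance = 16
Point 11 (class 1): distance = 25
Point 5 (class 0): distance = 31
K=5 nearest neighbors: classes = [0, 0, 1, 1, 0]
Votes for class 1: 2 / 5
Majority vote => class 0

0


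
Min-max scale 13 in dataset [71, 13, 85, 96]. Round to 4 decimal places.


Min = 13, Max = 96
Range = 96 - 13 = 83
Scaled = (x - min) / (max - min)
= (13 - 13) / 83
= 0 / 83
= 0.0000

0.0000


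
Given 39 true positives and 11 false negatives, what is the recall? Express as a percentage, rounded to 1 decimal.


Recall = TP / (TP + FN) * 100
= 39 / (39 + 11)
= 39 / 50
= 0.78
= 78.0%

78.0


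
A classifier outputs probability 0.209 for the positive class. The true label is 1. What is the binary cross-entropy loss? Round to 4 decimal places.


For y=1: Loss = -log(p)
= -log(0.209)
= -(-1.5654)
= 1.5654

1.5654


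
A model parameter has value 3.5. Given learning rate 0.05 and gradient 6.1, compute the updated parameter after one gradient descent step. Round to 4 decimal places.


w_new = w_old - lr * gradient
= 3.5 - 0.05 * 6.1
= 3.5 - (0.305)
= 3.1950

3.1950


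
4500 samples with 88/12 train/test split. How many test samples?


Train samples = 4500 * 88% = 3960
Test samples = 4500 - 3960
= 540

540


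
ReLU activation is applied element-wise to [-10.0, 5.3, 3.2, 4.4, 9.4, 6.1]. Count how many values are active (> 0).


ReLU(x) = max(0, x) for each element:
ReLU(-10.0) = 0
ReLU(5.3) = 5.3
ReLU(3.2) = 3.2
ReLU(4.4) = 4.4
ReLU(9.4) = 9.4
ReLU(6.1) = 6.1
Active neurons (>0): 5

5


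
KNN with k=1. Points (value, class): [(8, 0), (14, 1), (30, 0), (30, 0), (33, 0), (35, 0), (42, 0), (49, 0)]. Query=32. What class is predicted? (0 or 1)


Distances from query 32:
Point 33 (class 0): distance = 1
K=1 nearest neighbors: classes = [0]
Votes for class 1: 0 / 1
Majority vote => class 0

0


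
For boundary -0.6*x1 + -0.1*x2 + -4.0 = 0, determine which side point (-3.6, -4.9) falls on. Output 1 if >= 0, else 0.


Compute -0.6 * -3.6 + -0.1 * -4.9 + -4.0
= 2.16 + 0.49 + -4.0
= -1.35
Since -1.35 < 0, the point is on the negative side.

0


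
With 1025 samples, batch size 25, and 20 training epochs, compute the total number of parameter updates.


Iterations per epoch = 1025 / 25 = 41
Total updates = iterations_per_epoch * epochs
= 41 * 20
= 820

820


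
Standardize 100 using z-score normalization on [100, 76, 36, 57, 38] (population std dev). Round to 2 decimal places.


Mean = (100 + 76 + 36 + 57 + 38) / 5 = 61.4
Variance = sum((x_i - mean)^2) / n = 583.04
Std = sqrt(583.04) = 24.1462
Z = (x - mean) / std
= (100 - 61.4) / 24.1462
= 38.6 / 24.1462
= 1.60

1.60


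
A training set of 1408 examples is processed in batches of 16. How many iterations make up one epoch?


Iterations per epoch = dataset_size / batch_size
= 1408 / 16
= 88

88


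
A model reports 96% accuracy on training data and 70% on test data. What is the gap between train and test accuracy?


Gap = train_accuracy - test_accuracy
= 96 - 70
= 26%
This large gap strongly indicates overfitting.

26


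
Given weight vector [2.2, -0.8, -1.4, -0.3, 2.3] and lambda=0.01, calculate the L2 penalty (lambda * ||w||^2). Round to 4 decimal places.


Squaring each weight:
2.2^2 = 4.84
(-0.8)^2 = 0.64
(-1.4)^2 = 1.96
(-0.3)^2 = 0.09
2.3^2 = 5.29
Sum of squares = 12.82
Penalty = 0.01 * 12.82 = 0.1282

0.1282


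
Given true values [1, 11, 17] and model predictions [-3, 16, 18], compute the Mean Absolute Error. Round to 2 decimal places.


Absolute errors: [4, 5, 1]
Sum of absolute errors = 10
MAE = 10 / 3 = 3.33

3.33


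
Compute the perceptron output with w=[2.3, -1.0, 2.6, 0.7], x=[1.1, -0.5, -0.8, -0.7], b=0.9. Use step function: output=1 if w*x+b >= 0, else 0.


z = w . x + b
= 2.3*1.1 + -1.0*-0.5 + 2.6*-0.8 + 0.7*-0.7 + 0.9
= 2.53 + 0.5 + -2.08 + -0.49 + 0.9
= 0.46 + 0.9
= 1.36
Since z = 1.36 >= 0, output = 1

1


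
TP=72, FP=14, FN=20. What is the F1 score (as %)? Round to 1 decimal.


Precision = TP / (TP + FP) = 72 / 86 = 0.8372
Recall = TP / (TP + FN) = 72 / 92 = 0.7826
F1 = 2 * P * R / (P + R)
= 2 * 0.8372 * 0.7826 / (0.8372 + 0.7826)
= 1.3104 / 1.6198
= 0.809
As percentage: 80.9%

80.9


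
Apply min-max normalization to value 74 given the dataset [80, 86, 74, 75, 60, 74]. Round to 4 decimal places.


Min = 60, Max = 86
Range = 86 - 60 = 26
Scaled = (x - min) / (max - min)
= (74 - 60) / 26
= 14 / 26
= 0.5385

0.5385


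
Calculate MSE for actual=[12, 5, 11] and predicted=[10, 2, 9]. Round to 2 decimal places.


Differences: [2, 3, 2]
Squared errors: [4, 9, 4]
Sum of squared errors = 17
MSE = 17 / 3 = 5.67

5.67


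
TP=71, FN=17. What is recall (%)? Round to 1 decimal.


Recall = TP / (TP + FN) * 100
= 71 / (71 + 17)
= 71 / 88
= 0.8068
= 80.7%

80.7


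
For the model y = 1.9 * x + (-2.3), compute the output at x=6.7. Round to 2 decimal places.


y = 1.9 * 6.7 + (-2.3)
= 12.73 + (-2.3)
= 10.43

10.43


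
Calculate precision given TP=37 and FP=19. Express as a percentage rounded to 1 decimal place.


Precision = TP / (TP + FP) * 100
= 37 / (37 + 19)
= 37 / 56
= 0.6607
= 66.1%

66.1


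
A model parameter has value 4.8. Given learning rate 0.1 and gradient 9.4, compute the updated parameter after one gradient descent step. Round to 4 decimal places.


w_new = w_old - lr * gradient
= 4.8 - 0.1 * 9.4
= 4.8 - (0.94)
= 3.8600

3.8600


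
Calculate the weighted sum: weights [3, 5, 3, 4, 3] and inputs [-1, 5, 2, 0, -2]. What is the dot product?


Element-wise products:
3 * -1 = -3
5 * 5 = 25
3 * 2 = 6
4 * 0 = 0
3 * -2 = -6
Sum = -3 + 25 + 6 + 0 + -6
= 22

22


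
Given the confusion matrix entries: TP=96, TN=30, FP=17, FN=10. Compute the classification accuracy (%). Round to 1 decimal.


Accuracy = (TP + TN) / (TP + TN + FP + FN) * 100
= (96 + 30) / (96 + 30 + 17 + 10)
= 126 / 153
= 0.8235
= 82.4%

82.4


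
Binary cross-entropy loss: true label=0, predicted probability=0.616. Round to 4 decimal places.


For y=0: Loss = -log(1-p)
= -log(1 - 0.616)
= -log(0.384)
= -(-0.9571)
= 0.9571

0.9571


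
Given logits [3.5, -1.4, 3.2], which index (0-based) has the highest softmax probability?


Softmax is a monotonic transformation, so it preserves the argmax.
We need to find the index of the maximum logit.
Index 0: 3.5
Index 1: -1.4
Index 2: 3.2
Maximum logit = 3.5 at index 0

0


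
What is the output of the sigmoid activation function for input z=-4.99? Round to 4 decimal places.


sigmoid(z) = 1 / (1 + exp(-z))
exp(-(-4.99)) = exp(4.99) = 146.9364
1 + 146.9364 = 147.9364
1 / 147.9364 = 0.0068

0.0068


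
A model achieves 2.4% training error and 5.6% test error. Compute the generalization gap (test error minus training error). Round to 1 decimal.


Generalization gap = test_error - train_error
= 5.6 - 2.4
= 3.2%
A moderate gap.

3.2


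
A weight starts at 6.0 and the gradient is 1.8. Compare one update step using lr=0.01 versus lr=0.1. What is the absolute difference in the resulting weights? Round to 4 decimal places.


With lr=0.01: w_new = 6.0 - 0.01 * 1.8 = 5.982
With lr=0.1: w_new = 6.0 - 0.1 * 1.8 = 5.82
Absolute difference = |5.982 - 5.82|
= 0.1620

0.1620


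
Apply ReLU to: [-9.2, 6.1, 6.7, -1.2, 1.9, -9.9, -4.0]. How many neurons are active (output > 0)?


ReLU(x) = max(0, x) for each element:
ReLU(-9.2) = 0
ReLU(6.1) = 6.1
ReLU(6.7) = 6.7
ReLU(-1.2) = 0
ReLU(1.9) = 1.9
ReLU(-9.9) = 0
ReLU(-4.0) = 0
Active neurons (>0): 3

3


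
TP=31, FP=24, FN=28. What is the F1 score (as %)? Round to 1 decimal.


Precision = TP / (TP + FP) = 31 / 55 = 0.5636
Recall = TP / (TP + FN) = 31 / 59 = 0.5254
F1 = 2 * P * R / (P + R)
= 2 * 0.5636 * 0.5254 / (0.5636 + 0.5254)
= 0.5923 / 1.0891
= 0.5439
As percentage: 54.4%

54.4


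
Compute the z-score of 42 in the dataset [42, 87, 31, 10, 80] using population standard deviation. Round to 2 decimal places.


Mean = (42 + 87 + 31 + 10 + 80) / 5 = 50.0
Variance = sum((x_i - mean)^2) / n = 858.8
Std = sqrt(858.8) = 29.3053
Z = (x - mean) / std
= (42 - 50.0) / 29.3053
= -8.0 / 29.3053
= -0.27

-0.27


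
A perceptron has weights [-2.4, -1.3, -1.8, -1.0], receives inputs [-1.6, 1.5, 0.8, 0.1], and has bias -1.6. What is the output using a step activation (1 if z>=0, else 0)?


z = w . x + b
= -2.4*-1.6 + -1.3*1.5 + -1.8*0.8 + -1.0*0.1 + -1.6
= 3.84 + -1.95 + -1.44 + -0.1 + -1.6
= 0.35 + -1.6
= -1.25
Since z = -1.25 < 0, output = 0

0


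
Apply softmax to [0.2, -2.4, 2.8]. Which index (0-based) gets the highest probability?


Softmax is a monotonic transformation, so it preserves the argmax.
We need to find the index of the maximum logit.
Index 0: 0.2
Index 1: -2.4
Index 2: 2.8
Maximum logit = 2.8 at index 2

2


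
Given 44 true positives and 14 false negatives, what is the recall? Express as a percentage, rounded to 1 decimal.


Recall = TP / (TP + FN) * 100
= 44 / (44 + 14)
= 44 / 58
= 0.7586
= 75.9%

75.9


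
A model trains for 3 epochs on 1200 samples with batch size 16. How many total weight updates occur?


Iterations per epoch = 1200 / 16 = 75
Total updates = iterations_per_epoch * epochs
= 75 * 3
= 225

225


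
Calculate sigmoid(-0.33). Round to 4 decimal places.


sigmoid(z) = 1 / (1 + exp(-z))
exp(-(-0.33)) = exp(0.33) = 1.391
1 + 1.391 = 2.391
1 / 2.391 = 0.4182

0.4182


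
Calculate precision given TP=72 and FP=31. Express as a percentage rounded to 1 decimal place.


Precision = TP / (TP + FP) * 100
= 72 / (72 + 31)
= 72 / 103
= 0.699
= 69.9%

69.9


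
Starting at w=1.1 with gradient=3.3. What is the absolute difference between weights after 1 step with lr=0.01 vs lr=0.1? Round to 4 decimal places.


With lr=0.01: w_new = 1.1 - 0.01 * 3.3 = 1.067
With lr=0.1: w_new = 1.1 - 0.1 * 3.3 = 0.77
Absolute difference = |1.067 - 0.77|
= 0.2970

0.2970


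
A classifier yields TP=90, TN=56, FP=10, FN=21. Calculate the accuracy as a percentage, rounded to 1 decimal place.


Accuracy = (TP + TN) / (TP + TN + FP + FN) * 100
= (90 + 56) / (90 + 56 + 10 + 21)
= 146 / 177
= 0.8249
= 82.5%

82.5


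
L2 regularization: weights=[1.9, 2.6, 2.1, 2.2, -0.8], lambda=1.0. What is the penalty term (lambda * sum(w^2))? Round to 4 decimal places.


Squaring each weight:
1.9^2 = 3.61
2.6^2 = 6.76
2.1^2 = 4.41
2.2^2 = 4.84
(-0.8)^2 = 0.64
Sum of squares = 20.26
Penalty = 1.0 * 20.26 = 20.2600

20.2600


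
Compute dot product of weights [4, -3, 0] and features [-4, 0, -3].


Element-wise products:
4 * -4 = -16
-3 * 0 = 0
0 * -3 = 0
Sum = -16 + 0 + 0
= -16

-16


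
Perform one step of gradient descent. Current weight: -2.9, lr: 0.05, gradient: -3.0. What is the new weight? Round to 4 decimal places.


w_new = w_old - lr * gradient
= -2.9 - 0.05 * -3.0
= -2.9 - (-0.15)
= -2.7500

-2.7500


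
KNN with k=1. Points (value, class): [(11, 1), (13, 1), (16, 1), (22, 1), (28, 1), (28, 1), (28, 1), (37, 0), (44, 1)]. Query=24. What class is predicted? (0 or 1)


Distances from query 24:
Point 22 (class 1): distance = 2
K=1 nearest neighbors: classes = [1]
Votes for class 1: 1 / 1
Majority vote => class 1

1


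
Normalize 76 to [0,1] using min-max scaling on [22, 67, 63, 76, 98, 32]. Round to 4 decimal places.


Min = 22, Max = 98
Range = 98 - 22 = 76
Scaled = (x - min) / (max - min)
= (76 - 22) / 76
= 54 / 76
= 0.7105

0.7105


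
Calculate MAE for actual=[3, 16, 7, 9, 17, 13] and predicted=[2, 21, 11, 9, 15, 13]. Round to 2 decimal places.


Absolute errors: [1, 5, 4, 0, 2, 0]
Sum of absolute errors = 12
MAE = 12 / 6 = 2.00

2.00


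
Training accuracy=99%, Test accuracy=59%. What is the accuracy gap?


Gap = train_accuracy - test_accuracy
= 99 - 59
= 40%
This large gap strongly indicates overfitting.

40


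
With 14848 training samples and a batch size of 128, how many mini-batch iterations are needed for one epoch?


Iterations per epoch = dataset_size / batch_size
= 14848 / 128
= 116

116


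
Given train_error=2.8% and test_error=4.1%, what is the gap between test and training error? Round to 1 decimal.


Generalization gap = test_error - train_error
= 4.1 - 2.8
= 1.3%
A small gap suggests good generalization.

1.3


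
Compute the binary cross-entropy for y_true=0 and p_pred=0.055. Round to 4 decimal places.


For y=0: Loss = -log(1-p)
= -log(1 - 0.055)
= -log(0.945)
= -(-0.0566)
= 0.0566

0.0566


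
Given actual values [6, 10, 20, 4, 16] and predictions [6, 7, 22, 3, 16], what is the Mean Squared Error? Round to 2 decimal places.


Differences: [0, 3, -2, 1, 0]
Squared errors: [0, 9, 4, 1, 0]
Sum of squared errors = 14
MSE = 14 / 5 = 2.80

2.80


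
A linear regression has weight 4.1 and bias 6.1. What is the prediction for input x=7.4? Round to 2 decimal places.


y = 4.1 * 7.4 + (6.1)
= 30.34 + (6.1)
= 36.44

36.44


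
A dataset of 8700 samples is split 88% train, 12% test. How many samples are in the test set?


Train samples = 8700 * 88% = 7656
Test samples = 8700 - 7656
= 1044

1044


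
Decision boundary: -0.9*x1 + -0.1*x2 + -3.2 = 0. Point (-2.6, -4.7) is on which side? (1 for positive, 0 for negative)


Compute -0.9 * -2.6 + -0.1 * -4.7 + -3.2
= 2.34 + 0.47 + -3.2
= -0.39
Since -0.39 < 0, the point is on the negative side.

0


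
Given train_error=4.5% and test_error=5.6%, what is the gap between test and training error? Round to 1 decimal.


Generalization gap = test_error - train_error
= 5.6 - 4.5
= 1.1%
A small gap suggests good generalization.

1.1


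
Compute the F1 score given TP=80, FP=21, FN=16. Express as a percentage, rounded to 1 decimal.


Precision = TP / (TP + FP) = 80 / 101 = 0.7921
Recall = TP / (TP + FN) = 80 / 96 = 0.8333
F1 = 2 * P * R / (P + R)
= 2 * 0.7921 * 0.8333 / (0.7921 + 0.8333)
= 1.3201 / 1.6254
= 0.8122
As percentage: 81.2%

81.2


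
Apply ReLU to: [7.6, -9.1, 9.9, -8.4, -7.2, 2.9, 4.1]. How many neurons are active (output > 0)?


ReLU(x) = max(0, x) for each element:
ReLU(7.6) = 7.6
ReLU(-9.1) = 0
ReLU(9.9) = 9.9
ReLU(-8.4) = 0
ReLU(-7.2) = 0
ReLU(2.9) = 2.9
ReLU(4.1) = 4.1
Active neurons (>0): 4

4


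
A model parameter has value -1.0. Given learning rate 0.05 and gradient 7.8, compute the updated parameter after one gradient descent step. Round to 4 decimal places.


w_new = w_old - lr * gradient
= -1.0 - 0.05 * 7.8
= -1.0 - (0.39)
= -1.3900

-1.3900


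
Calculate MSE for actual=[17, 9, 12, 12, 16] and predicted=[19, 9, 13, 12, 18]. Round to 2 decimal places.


Differences: [-2, 0, -1, 0, -2]
Squared errors: [4, 0, 1, 0, 4]
Sum of squared errors = 9
MSE = 9 / 5 = 1.80

1.80


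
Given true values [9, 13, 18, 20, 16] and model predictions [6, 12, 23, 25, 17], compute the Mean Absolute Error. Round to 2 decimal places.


Absolute errors: [3, 1, 5, 5, 1]
Sum of absolute errors = 15
MAE = 15 / 5 = 3.00

3.00


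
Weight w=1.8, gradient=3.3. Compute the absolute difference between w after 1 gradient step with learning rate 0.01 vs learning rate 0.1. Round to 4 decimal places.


With lr=0.01: w_new = 1.8 - 0.01 * 3.3 = 1.767
With lr=0.1: w_new = 1.8 - 0.1 * 3.3 = 1.47
Absolute difference = |1.767 - 1.47|
= 0.2970

0.2970


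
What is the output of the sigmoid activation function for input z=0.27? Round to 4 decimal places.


sigmoid(z) = 1 / (1 + exp(-z))
exp(-(0.27)) = exp(-0.27) = 0.7634
1 + 0.7634 = 1.7634
1 / 1.7634 = 0.5671

0.5671


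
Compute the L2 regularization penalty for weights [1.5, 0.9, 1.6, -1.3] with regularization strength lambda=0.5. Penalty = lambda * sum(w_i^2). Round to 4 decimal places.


Squaring each weight:
1.5^2 = 2.25
0.9^2 = 0.81
1.6^2 = 2.56
(-1.3)^2 = 1.69
Sum of squares = 7.31
Penalty = 0.5 * 7.31 = 3.6550

3.6550


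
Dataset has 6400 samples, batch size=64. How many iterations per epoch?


Iterations per epoch = dataset_size / batch_size
= 6400 / 64
= 100

100


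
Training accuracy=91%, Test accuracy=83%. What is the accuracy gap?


Gap = train_accuracy - test_accuracy
= 91 - 83
= 8%
This moderate gap may indicate mild overfitting.

8


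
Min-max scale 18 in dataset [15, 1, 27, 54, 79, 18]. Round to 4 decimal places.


Min = 1, Max = 79
Range = 79 - 1 = 78
Scaled = (x - min) / (max - min)
= (18 - 1) / 78
= 17 / 78
= 0.2179

0.2179


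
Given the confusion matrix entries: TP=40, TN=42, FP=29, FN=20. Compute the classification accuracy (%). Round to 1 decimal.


Accuracy = (TP + TN) / (TP + TN + FP + FN) * 100
= (40 + 42) / (40 + 42 + 29 + 20)
= 82 / 131
= 0.626
= 62.6%

62.6


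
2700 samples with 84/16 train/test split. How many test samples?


Train samples = 2700 * 84% = 2268
Test samples = 2700 - 2268
= 432

432


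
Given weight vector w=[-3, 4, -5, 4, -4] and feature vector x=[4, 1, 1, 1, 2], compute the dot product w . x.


Element-wise products:
-3 * 4 = -12
4 * 1 = 4
-5 * 1 = -5
4 * 1 = 4
-4 * 2 = -8
Sum = -12 + 4 + -5 + 4 + -8
= -17

-17


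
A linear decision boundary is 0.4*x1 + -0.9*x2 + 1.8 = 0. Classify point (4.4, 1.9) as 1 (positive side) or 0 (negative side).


Compute 0.4 * 4.4 + -0.9 * 1.9 + 1.8
= 1.76 + -1.71 + 1.8
= 1.85
Since 1.85 >= 0, the point is on the positive side.

1


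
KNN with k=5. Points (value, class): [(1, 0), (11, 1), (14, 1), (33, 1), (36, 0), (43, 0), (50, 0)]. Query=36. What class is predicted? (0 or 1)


Distances from query 36:
Point 36 (class 0): distance = 0
Point 33 (class 1): distance = 3
Point 43 (class 0): distance = 7
Point 50 (class 0): distance = 14
Point 14 (class 1): distance = 22
K=5 nearest neighbors: classes = [0, 1, 0, 0, 1]
Votes for class 1: 2 / 5
Majority vote => class 0

0


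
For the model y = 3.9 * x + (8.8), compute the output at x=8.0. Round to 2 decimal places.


y = 3.9 * 8.0 + (8.8)
= 31.2 + (8.8)
= 40.00

40.00


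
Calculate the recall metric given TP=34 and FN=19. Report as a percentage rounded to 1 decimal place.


Recall = TP / (TP + FN) * 100
= 34 / (34 + 19)
= 34 / 53
= 0.6415
= 64.2%

64.2


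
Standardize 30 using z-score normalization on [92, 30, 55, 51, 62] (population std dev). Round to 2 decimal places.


Mean = (92 + 30 + 55 + 51 + 62) / 5 = 58.0
Variance = sum((x_i - mean)^2) / n = 402.8
Std = sqrt(402.8) = 20.0699
Z = (x - mean) / std
= (30 - 58.0) / 20.0699
= -28.0 / 20.0699
= -1.40

-1.40


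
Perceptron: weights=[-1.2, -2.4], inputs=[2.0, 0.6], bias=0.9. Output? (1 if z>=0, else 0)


z = w . x + b
= -1.2*2.0 + -2.4*0.6 + 0.9
= -2.4 + -1.44 + 0.9
= -3.84 + 0.9
= -2.94
Since z = -2.94 < 0, output = 0

0


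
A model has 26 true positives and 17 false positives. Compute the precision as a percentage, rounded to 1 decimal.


Precision = TP / (TP + FP) * 100
= 26 / (26 + 17)
= 26 / 43
= 0.6047
= 60.5%

60.5


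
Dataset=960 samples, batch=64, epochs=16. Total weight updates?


Iterations per epoch = 960 / 64 = 15
Total updates = iterations_per_epoch * epochs
= 15 * 16
= 240

240


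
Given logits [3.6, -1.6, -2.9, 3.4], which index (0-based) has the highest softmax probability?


Softmax is a monotonic transformation, so it preserves the argmax.
We need to find the index of the maximum logit.
Index 0: 3.6
Index 1: -1.6
Index 2: -2.9
Index 3: 3.4
Maximum logit = 3.6 at index 0

0


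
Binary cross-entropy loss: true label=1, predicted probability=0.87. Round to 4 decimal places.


For y=1: Loss = -log(p)
= -log(0.87)
= -(-0.1393)
= 0.1393

0.1393


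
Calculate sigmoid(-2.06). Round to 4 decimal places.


sigmoid(z) = 1 / (1 + exp(-z))
exp(-(-2.06)) = exp(2.06) = 7.846
1 + 7.846 = 8.846
1 / 8.846 = 0.1130

0.1130


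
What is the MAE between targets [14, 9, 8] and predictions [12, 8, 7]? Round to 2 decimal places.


Absolute errors: [2, 1, 1]
Sum of absolute errors = 4
MAE = 4 / 3 = 1.33

1.33
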